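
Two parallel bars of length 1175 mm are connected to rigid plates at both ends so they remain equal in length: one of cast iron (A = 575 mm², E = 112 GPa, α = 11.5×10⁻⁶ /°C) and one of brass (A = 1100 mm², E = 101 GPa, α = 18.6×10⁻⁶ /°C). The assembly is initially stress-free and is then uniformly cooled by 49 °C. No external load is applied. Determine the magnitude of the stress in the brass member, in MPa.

σ ≈ 12.9 MPa (tensile)

Both members must finish at the same length. With the larger α, the brass tends to over-contract; the plates restrain it, putting the brass in tension and the cast iron in compression. With no external load the two internal forces are equal and opposite, magnitude P.
Setting the final lengths equal and cancelling L: (α₁ − α₂)ΔT = P/(A₁E₁) + P/(A₂E₂).
|α₁ − α₂|·ΔT = 7.1×10⁻⁶ × 49 = 0.0003479.
1/(A₁E₁) + 1/(A₂E₂) = 1/(575×112×10³) + 1/(1100×101×10³) = 2.453×10⁻⁸ N⁻¹.
P = 0.0003479 / 2.453×10⁻⁸ = 14180 N = 14.18 kN.
σ_{brass} = P/A₂ = 14180/1100 = 12.89 MPa, tensile.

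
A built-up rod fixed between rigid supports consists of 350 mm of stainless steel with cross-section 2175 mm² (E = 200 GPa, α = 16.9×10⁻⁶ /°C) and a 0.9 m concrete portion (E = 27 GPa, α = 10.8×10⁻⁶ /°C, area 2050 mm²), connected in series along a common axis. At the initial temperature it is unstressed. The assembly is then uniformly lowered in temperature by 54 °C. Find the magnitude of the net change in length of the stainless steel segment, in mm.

With the walls removed the bar would change length by δ_free = Σ αᵢΔT Lᵢ = 16.9×10⁻⁶×54×350 + 10.8×10⁻⁶×54×900 = 0.8443 mm.
Since the ends are fixed, an axial force P builds up, equal in every segment, with P · Σ Lᵢ/(AᵢEᵢ) = δ_free.
The series flexibility is Σ Lᵢ/(AᵢEᵢ) = 350/(2175×200×10³) + 900/(2050×27×10³) = 1.706×10⁻⁵ mm/N.
So P = 0.8443 / 1.706×10⁻⁵ = 49.48 kN, tensile.
For the stainless steel segment, free thermal change = 16.9×10⁻⁶×54×350 = 0.3194 mm and elastic change from P = 49480×350/(2175×200×10³) = 0.03981 mm; these oppose, so the net change is 0.28 mm (segment shortens).

|ΔL| ≈ 0.28 mm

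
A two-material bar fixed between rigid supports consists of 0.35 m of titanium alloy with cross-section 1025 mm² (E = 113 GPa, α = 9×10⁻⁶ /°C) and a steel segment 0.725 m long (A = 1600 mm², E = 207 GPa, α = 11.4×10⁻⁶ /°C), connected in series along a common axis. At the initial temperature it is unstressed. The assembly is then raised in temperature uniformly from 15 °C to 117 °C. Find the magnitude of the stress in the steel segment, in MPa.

σ ≈ 140 MPa (compressive)

If the supports were absent, the total length change would be Σ αᵢΔT Lᵢ = 9×10⁻⁶×102×350 + 11.4×10⁻⁶×102×725 = 1.164 mm.
The walls prevent any net length change, so an axial force P (same in every segment) develops. Compatibility: P · Σ Lᵢ/(AᵢEᵢ) = δ_free.
The series flexibility is Σ Lᵢ/(AᵢEᵢ) = 350/(1025×113×10³) + 725/(1600×207×10³) = 5.211×10⁻⁶ mm/N.
So P = 1.164 / 5.211×10⁻⁶ = 223.4 kN, compressive.
σ_{steel} = P / A = 223400 / 1600 = 139.7 MPa.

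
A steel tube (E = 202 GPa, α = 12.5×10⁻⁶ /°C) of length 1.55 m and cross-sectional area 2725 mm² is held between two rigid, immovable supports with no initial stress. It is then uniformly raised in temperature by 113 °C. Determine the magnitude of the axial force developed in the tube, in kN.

The ends cannot move, so σ = EαΔT = 202×10³ × 12.5×10⁻⁶ × 113 = 285.3 MPa.
P = AEαΔT = 2725 × 202×10³ × 12.5×10⁻⁶ × 113 = 777.5 kN (compressive).

P ≈ 778 kN (compressive)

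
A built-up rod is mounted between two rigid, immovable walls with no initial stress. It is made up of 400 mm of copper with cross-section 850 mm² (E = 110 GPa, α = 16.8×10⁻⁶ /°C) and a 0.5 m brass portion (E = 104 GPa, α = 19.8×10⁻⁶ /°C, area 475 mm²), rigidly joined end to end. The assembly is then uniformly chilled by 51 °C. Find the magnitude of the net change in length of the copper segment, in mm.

With the walls removed the bar would change length by δ_free = Σ αᵢΔT Lᵢ = 16.8×10⁻⁶×51×400 + 19.8×10⁻⁶×51×500 = 0.8476 mm.
The walls prevent any net length change, so an axial force P (same in every segment) develops. Compatibility: P · Σ Lᵢ/(AᵢEᵢ) = δ_free.
The series flexibility is Σ Lᵢ/(AᵢEᵢ) = 400/(850×110×10³) + 500/(475×104×10³) = 1.44×10⁻⁵ mm/N.
So P = 0.8476 / 1.44×10⁻⁵ = 58.86 kN, tensile.
For the copper segment, free thermal change = 16.8×10⁻⁶×51×400 = 0.3427 mm and elastic change from P = 58860×400/(850×110×10³) = 0.2518 mm; these oppose, so the net change is 0.0909 mm (segment shortens).

|ΔL| ≈ 0.0909 mm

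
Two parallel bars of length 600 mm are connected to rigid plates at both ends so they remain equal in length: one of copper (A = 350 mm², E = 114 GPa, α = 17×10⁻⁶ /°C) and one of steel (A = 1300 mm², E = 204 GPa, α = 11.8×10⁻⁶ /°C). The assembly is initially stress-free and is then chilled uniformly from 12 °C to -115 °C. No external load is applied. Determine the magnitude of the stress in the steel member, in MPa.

The copper has the larger α, so on cooling it would change length more than the steel if both were free. The rigid plates force a common final length, so the copper is put into tension and the steel into compression, with equal and opposite forces P (no external load).
Setting the final lengths equal and cancelling L: (α₁ − α₂)ΔT = P/(A₁E₁) + P/(A₂E₂).
|α₁ − α₂|·ΔT = 5.2×10⁻⁶ × 127 = 0.0006604.
1/(A₁E₁) + 1/(A₂E₂) = 1/(350×114×10³) + 1/(1300×204×10³) = 2.883×10⁻⁸ N⁻¹.
P = 0.0006604 / 2.883×10⁻⁸ = 22900 N = 22.9 kN.
σ_{steel} = P/A₂ = 22900/1300 = 17.62 MPa, compressive.

σ ≈ 17.6 MPa (compressive)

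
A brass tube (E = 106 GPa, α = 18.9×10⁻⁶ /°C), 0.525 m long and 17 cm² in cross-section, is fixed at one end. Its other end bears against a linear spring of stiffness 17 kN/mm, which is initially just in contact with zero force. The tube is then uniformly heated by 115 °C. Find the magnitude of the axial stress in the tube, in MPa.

σ ≈ 10.9 MPa (compressive)

The unrestrained thermal change is αΔT L = 18.9×10⁻⁶ × 115 × 525 = 1.141 mm.
Let P be the compressive force at the spring. The tube shortens elastically by PL/(AE) and the spring compresses by P/k; together these equal δ_free.
P [ L/(AE) + 1/k ] = δ_free → P [ 525/(1700×106×10³) + 1/(17×10³) ] = 1.141.
P = 1.141 / 6.174×10⁻⁵ = 18480 N.
σ = P/A = 18480/1700 = 10.87 MPa.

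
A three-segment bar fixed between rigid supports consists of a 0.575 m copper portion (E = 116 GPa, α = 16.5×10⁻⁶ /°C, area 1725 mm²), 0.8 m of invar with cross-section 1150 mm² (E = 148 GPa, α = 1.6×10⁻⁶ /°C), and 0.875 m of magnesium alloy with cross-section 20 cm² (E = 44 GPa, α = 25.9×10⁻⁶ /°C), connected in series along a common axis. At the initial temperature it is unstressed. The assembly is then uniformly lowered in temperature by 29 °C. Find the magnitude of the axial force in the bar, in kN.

P ≈ 55.3 kN (tensile)

If the supports were absent, the total length change would be Σ αᵢΔT Lᵢ = 16.5×10⁻⁶×29×575 + 1.6×10⁻⁶×29×800 + 25.9×10⁻⁶×29×875 = 0.9695 mm.
The walls prevent any net length change, so an axial force P (same in every segment) develops. Compatibility: P · Σ Lᵢ/(AᵢEᵢ) = δ_free.
Σ Lᵢ/(AᵢEᵢ) = 575/(1725×116×10³) + 800/(1150×148×10³) + 875/(2000×44×10³) = 1.752×10⁻⁵ mm/N.
Hence P = δ_free / Σ(L/AE) = 0.9695/1.752×10⁻⁵ = 55.34 kN (tensile).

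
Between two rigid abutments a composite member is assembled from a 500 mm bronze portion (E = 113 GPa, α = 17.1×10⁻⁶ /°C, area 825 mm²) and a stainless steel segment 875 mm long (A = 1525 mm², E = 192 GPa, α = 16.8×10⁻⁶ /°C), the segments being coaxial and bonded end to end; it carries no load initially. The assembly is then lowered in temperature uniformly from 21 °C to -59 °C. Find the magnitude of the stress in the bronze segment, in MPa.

With the walls removed the bar would change length by δ_free = Σ αᵢΔT Lᵢ = 17.1×10⁻⁶×80×500 + 16.8×10⁻⁶×80×875 = 1.86 mm.
The rigid supports impose zero overall length change; the single axial force P common to all segments must satisfy P Σ Lᵢ/(AᵢEᵢ) = δ_free.
The series flexibility is Σ Lᵢ/(AᵢEᵢ) = 500/(825×113×10³) + 875/(1525×192×10³) = 8.352×10⁻⁶ mm/N.
So P = 1.86 / 8.352×10⁻⁶ = 222.7 kN, tensile.
σ_{bronze} = P / A = 222700 / 825 = 269.9 MPa.

σ ≈ 270 MPa (tensile)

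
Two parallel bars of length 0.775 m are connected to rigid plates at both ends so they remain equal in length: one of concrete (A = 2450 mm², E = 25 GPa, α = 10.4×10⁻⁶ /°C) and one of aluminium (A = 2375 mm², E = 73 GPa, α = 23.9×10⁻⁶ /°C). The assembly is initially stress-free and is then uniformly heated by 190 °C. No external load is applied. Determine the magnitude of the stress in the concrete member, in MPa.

Equilibrium of a rigid end plate with no external load gives equal and opposite internal forces ±P in the two members. Since α_{aluminium} > α_{concrete}, heating drives the aluminium into compression and the concrete into tension.
Equating the net (thermal + elastic) strains gives |α₁ − α₂|·ΔT = P·[1/(A₁E₁) + 1/(A₂E₂)].
|α₁ − α₂|·ΔT = 13.5×10⁻⁶ × 190 = 0.002565.
1/(A₁E₁) + 1/(A₂E₂) = 1/(2450×25×10³) + 1/(2375×73×10³) = 2.209×10⁻⁸ N⁻¹.
P = 0.002565 / 2.209×10⁻⁸ = 116100 N = 116.1 kN.
σ_{concrete} = P/A₁ = 116100/2450 = 47.38 MPa, tensile.

σ ≈ 47.4 MPa (tensile)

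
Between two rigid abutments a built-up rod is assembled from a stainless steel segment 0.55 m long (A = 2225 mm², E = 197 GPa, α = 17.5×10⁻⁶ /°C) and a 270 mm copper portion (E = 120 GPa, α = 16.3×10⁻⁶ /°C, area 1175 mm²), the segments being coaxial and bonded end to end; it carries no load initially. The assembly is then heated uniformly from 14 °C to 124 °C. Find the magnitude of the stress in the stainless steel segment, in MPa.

Free thermal expansion of the whole bar: Σ αᵢΔT Lᵢ = 17.5×10⁻⁶×110×550 + 16.3×10⁻⁶×110×270 = 1.543 mm.
The rigid supports impose zero overall length change; the single axial force P common to all segments must satisfy P Σ Lᵢ/(AᵢEᵢ) = δ_free.
Σ Lᵢ/(AᵢEᵢ) = 550/(2225×197×10³) + 270/(1175×120×10³) = 3.17×10⁻⁶ mm/N.
Hence P = δ_free / Σ(L/AE) = 1.543/3.17×10⁻⁶ = 486.8 kN (compressive).
σ_{stainless steel} = P / A = 486800 / 2225 = 218.8 MPa.

σ ≈ 219 MPa (compressive)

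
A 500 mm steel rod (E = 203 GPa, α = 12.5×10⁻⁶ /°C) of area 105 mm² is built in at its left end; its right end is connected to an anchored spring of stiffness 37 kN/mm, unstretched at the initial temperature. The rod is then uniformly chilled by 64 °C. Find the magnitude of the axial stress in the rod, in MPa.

Free thermal contraction: δ_free = αΔT L = 12.5×10⁻⁶ × 64 × 500 = 0.4 mm.
With a force P in the spring, the elastic change of the rod is PL/(AE) and that of the spring is P/k; compatibility requires their sum to equal δ_free.
P [ L/(AE) + 1/k ] = δ_free → P [ 500/(105×203×10³) + 1/(37×10³) ] = 0.4.
P = 0.4 / 5.048×10⁻⁵ = 7923 N.
σ = P/A = 7923/105 = 75.46 MPa.

σ ≈ 75.5 MPa (tensile)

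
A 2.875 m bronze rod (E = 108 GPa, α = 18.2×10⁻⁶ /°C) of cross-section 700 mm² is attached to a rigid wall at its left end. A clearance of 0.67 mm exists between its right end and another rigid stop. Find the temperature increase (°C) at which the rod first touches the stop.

ΔT ≈ 12.8 °C

The gap closes when αΔT L = 0.67 mm, since the rod is still unstressed at that instant.
ΔT = 0.67 / (18.2×10⁻⁶ × 2875) = 12.8 °C.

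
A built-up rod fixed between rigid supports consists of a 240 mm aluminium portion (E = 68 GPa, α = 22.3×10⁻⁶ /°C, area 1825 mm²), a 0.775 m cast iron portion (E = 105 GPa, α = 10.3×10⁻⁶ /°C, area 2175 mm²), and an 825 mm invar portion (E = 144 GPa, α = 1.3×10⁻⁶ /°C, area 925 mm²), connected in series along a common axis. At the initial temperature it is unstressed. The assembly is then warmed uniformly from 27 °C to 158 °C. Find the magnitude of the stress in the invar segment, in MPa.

If the supports were absent, the total length change would be Σ αᵢΔT Lᵢ = 22.3×10⁻⁶×131×240 + 10.3×10⁻⁶×131×775 + 1.3×10⁻⁶×131×825 = 1.887 mm.
Since the ends are fixed, an axial force P builds up, equal in every segment, with P · Σ Lᵢ/(AᵢEᵢ) = δ_free.
Σ Lᵢ/(AᵢEᵢ) = 240/(1825×68×10³) + 775/(2175×105×10³) + 825/(925×144×10³) = 1.152×10⁻⁵ mm/N.
Hence P = δ_free / Σ(L/AE) = 1.887/1.152×10⁻⁵ = 163.8 kN (compressive).
σ_{invar} = P / A = 163800 / 925 = 177.1 MPa.

σ ≈ 177 MPa (compressive)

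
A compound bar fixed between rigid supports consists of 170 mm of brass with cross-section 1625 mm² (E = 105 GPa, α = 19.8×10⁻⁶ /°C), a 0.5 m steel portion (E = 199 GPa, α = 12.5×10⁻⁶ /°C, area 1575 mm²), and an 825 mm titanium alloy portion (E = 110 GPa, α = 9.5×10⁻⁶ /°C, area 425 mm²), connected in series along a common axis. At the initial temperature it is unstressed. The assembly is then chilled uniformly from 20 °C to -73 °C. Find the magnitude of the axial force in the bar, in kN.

If the supports were absent, the total length change would be Σ αᵢΔT Lᵢ = 19.8×10⁻⁶×93×170 + 12.5×10⁻⁶×93×500 + 9.5×10⁻⁶×93×825 = 1.623 mm.
The rigid supports impose zero overall length change; the single axial force P common to all segments must satisfy P Σ Lᵢ/(AᵢEᵢ) = δ_free.
The series flexibility is Σ Lᵢ/(AᵢEᵢ) = 170/(1625×105×10³) + 500/(1575×199×10³) + 825/(425×110×10³) = 2.024×10⁻⁵ mm/N.
Hence P = δ_free / Σ(L/AE) = 1.623/2.024×10⁻⁵ = 80.2 kN (tensile).

P ≈ 80.2 kN (tensile)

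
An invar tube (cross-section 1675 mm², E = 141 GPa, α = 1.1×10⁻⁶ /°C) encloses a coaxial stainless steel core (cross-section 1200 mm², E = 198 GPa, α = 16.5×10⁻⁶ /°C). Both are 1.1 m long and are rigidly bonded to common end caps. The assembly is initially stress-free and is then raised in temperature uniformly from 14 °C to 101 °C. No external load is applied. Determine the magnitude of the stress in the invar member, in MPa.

The stainless steel has the larger α, so on heating it would change length more than the invar if both were free. The rigid plates force a common final length, so the stainless steel is put into compression and the invar into tension, with equal and opposite forces P (no external load).
Equating the net (thermal + elastic) strains gives |α₁ − α₂|·ΔT = P·[1/(A₁E₁) + 1/(A₂E₂)].
|α₁ − α₂|·ΔT = 15.4×10⁻⁶ × 87 = 0.00134.
1/(A₁E₁) + 1/(A₂E₂) = 1/(1675×141×10³) + 1/(1200×198×10³) = 8.443×10⁻⁹ N⁻¹.
P = 0.00134 / 8.443×10⁻⁹ = 158700 N = 158.7 kN.
σ_{invar} = P/A₁ = 158700/1675 = 94.74 MPa, tensile.

σ ≈ 94.7 MPa (tensile)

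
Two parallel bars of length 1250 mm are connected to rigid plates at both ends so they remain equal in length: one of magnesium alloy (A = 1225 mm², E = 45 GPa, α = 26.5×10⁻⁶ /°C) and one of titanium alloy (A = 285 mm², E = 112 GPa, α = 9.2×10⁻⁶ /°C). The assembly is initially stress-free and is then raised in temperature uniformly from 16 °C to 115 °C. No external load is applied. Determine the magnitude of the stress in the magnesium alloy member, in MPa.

Both members must finish at the same length. With the larger α, the magnesium alloy tends to over-expand; the plates restrain it, putting the magnesium alloy in compression and the titanium alloy in tension. With no external load the two internal forces are equal and opposite, magnitude P.
Equating the net (thermal + elastic) strains gives |α₁ − α₂|·ΔT = P·[1/(A₁E₁) + 1/(A₂E₂)].
|α₁ − α₂|·ΔT = 17.3×10⁻⁶ × 99 = 0.001713.
1/(A₁E₁) + 1/(A₂E₂) = 1/(1225×45×10³) + 1/(285×112×10³) = 4.947×10⁻⁸ N⁻¹.
P = 0.001713 / 4.947×10⁻⁸ = 34620 N = 34.62 kN.
σ_{magnesium alloy} = P/A₁ = 34620/1225 = 28.26 MPa, compressive.

σ ≈ 28.3 MPa (compressive)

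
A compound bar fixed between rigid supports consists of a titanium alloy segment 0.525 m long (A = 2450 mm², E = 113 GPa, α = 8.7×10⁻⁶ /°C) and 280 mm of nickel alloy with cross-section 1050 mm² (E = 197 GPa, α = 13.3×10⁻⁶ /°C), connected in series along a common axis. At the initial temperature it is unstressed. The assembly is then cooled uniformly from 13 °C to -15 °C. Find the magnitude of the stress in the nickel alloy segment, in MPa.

If the supports were absent, the total length change would be Σ αᵢΔT Lᵢ = 8.7×10⁻⁶×28×525 + 13.3×10⁻⁶×28×280 = 0.2322 mm.
Since the ends are fixed, an axial force P builds up, equal in every segment, with P · Σ Lᵢ/(AᵢEᵢ) = δ_free.
Σ Lᵢ/(AᵢEᵢ) = 525/(2450×113×10³) + 280/(1050×197×10³) = 3.25×10⁻⁶ mm/N.
So P = 0.2322 / 3.25×10⁻⁶ = 71.44 kN, tensile.
σ_{nickel alloy} = P / A = 71440 / 1050 = 68.03 MPa.

σ ≈ 68 MPa (tensile)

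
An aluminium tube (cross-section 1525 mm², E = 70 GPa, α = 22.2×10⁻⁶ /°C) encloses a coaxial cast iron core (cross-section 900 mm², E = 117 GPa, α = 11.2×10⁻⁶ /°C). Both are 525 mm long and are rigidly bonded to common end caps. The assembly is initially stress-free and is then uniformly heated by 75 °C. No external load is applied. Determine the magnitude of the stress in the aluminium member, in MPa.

Both members must finish at the same length. With the larger α, the aluminium tends to over-expand; the plates restrain it, putting the aluminium in compression and the cast iron in tension. With no external load the two internal forces are equal and opposite, magnitude P.
Equating the net (thermal + elastic) strains gives |α₁ − α₂|·ΔT = P·[1/(A₁E₁) + 1/(A₂E₂)].
|α₁ − α₂|·ΔT = 11×10⁻⁶ × 75 = 0.000825.
1/(A₁E₁) + 1/(A₂E₂) = 1/(1525×70×10³) + 1/(900×117×10³) = 1.886×10⁻⁸ N⁻¹.
P = 0.000825 / 1.886×10⁻⁸ = 43730 N = 43.73 kN.
σ_{aluminium} = P/A₁ = 43730/1525 = 28.68 MPa, compressive.

σ ≈ 28.7 MPa (compressive)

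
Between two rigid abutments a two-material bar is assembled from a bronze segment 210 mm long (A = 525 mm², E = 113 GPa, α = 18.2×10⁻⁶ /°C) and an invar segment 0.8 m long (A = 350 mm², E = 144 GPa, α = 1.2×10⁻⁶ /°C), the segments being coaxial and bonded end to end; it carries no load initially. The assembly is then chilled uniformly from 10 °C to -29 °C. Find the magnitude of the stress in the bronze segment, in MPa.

With the walls removed the bar would change length by δ_free = Σ αᵢΔT Lᵢ = 18.2×10⁻⁶×39×210 + 1.2×10⁻⁶×39×800 = 0.1865 mm.
The rigid supports impose zero overall length change; the single axial force P common to all segments must satisfy P Σ Lᵢ/(AᵢEᵢ) = δ_free.
Σ Lᵢ/(AᵢEᵢ) = 210/(525×113×10³) + 800/(350×144×10³) = 1.941×10⁻⁵ mm/N.
Hence P = δ_free / Σ(L/AE) = 0.1865/1.941×10⁻⁵ = 9.607 kN (tensile).
σ_{bronze} = P / A = 9607 / 525 = 18.3 MPa.

σ ≈ 18.3 MPa (tensile)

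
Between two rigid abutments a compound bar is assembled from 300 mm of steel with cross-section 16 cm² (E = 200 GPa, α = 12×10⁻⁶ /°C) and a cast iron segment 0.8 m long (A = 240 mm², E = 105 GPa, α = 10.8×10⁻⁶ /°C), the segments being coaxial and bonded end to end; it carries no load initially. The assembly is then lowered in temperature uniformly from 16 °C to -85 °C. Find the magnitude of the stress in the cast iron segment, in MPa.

σ ≈ 158 MPa (tensile)

Free thermal contraction of the whole bar: Σ αᵢΔT Lᵢ = 12×10⁻⁶×101×300 + 10.8×10⁻⁶×101×800 = 1.236 mm.
The rigid supports impose zero overall length change; the single axial force P common to all segments must satisfy P Σ Lᵢ/(AᵢEᵢ) = δ_free.
The series flexibility is Σ Lᵢ/(AᵢEᵢ) = 300/(1600×200×10³) + 800/(240×105×10³) = 3.268×10⁻⁵ mm/N.
P = 1.236 / 3.268×10⁻⁵ = 37820 N = 37.82 kN, tensile.
σ_{cast iron} = P / A = 37820 / 240 = 157.6 MPa.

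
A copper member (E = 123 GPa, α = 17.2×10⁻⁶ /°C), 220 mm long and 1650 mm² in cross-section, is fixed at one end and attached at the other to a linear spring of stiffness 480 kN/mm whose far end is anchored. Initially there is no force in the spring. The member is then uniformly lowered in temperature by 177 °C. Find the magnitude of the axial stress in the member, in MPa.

σ ≈ 128 MPa (tensile)

Free thermal contraction: δ_free = αΔT L = 17.2×10⁻⁶ × 177 × 220 = 0.6698 mm.
Let P be the tensile force in the spring. The member extends elastically by PL/(AE) and the spring stretches by P/k; together these equal δ_free.
So P = δ_free / [L/(AE) + 1/k] = 0.6698 / [ 220/(1650×123×10³) + 1/(480×10³) ].
P = 0.6698 / 3.167×10⁻⁶ = 211500 N.
σ = P/A = 211500/1650 = 128.2 MPa.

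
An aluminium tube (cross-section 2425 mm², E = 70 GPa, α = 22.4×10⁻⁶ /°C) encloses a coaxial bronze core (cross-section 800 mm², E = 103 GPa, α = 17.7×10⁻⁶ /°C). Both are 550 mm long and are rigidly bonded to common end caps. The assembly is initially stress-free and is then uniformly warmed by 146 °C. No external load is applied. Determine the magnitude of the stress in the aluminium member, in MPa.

σ ≈ 15.7 MPa (compressive)

Both members must finish at the same length. With the larger α, the aluminium tends to over-expand; the plates restrain it, putting the aluminium in compression and the bronze in tension. With no external load the two internal forces are equal and opposite, magnitude P.
Compatibility of the two members (thermal + elastic change equal): (α₁ − α₂)ΔT = P·[1/(A₁E₁) + 1/(A₂E₂)].
|α₁ − α₂|·ΔT = 4.7×10⁻⁶ × 146 = 0.0006862.
1/(A₁E₁) + 1/(A₂E₂) = 1/(2425×70×10³) + 1/(800×103×10³) = 1.803×10⁻⁸ N⁻¹.
So P = 0.0006862 / 1.803×10⁻⁸ = 38.07 kN.
σ_{aluminium} = P/A₁ = 38070/2425 = 15.7 MPa, compressive.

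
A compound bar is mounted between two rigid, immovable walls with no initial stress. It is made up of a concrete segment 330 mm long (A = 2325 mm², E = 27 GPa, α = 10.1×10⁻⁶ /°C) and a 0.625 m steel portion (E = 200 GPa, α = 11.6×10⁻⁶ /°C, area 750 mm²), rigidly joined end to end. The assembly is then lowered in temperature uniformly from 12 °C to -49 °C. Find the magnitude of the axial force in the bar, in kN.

P ≈ 68.5 kN (tensile)

With the walls removed the bar would change length by δ_free = Σ αᵢΔT Lᵢ = 10.1×10⁻⁶×61×330 + 11.6×10⁻⁶×61×625 = 0.6456 mm.
The walls prevent any net length change, so an axial force P (same in every segment) develops. Compatibility: P · Σ Lᵢ/(AᵢEᵢ) = δ_free.
Σ Lᵢ/(AᵢEᵢ) = 330/(2325×27×10³) + 625/(750×200×10³) = 9.424×10⁻⁶ mm/N.
P = 0.6456 / 9.424×10⁻⁶ = 68510 N = 68.51 kN, tensile.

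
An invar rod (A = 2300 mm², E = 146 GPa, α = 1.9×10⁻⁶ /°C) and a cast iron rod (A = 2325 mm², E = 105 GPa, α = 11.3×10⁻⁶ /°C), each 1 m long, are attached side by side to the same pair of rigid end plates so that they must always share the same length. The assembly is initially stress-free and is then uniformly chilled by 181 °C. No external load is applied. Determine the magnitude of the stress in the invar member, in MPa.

σ ≈ 105 MPa (compressive)

The cast iron has the larger α, so on cooling it would change length more than the invar if both were free. The rigid plates force a common final length, so the cast iron is put into tension and the invar into compression, with equal and opposite forces P (no external load).
Compatibility of the two members (thermal + elastic change equal): (α₁ − α₂)ΔT = P·[1/(A₁E₁) + 1/(A₂E₂)].
|α₁ − α₂|·ΔT = 9.4×10⁻⁶ × 181 = 0.001701.
1/(A₁E₁) + 1/(A₂E₂) = 1/(2300×146×10³) + 1/(2325×105×10³) = 7.074×10⁻⁹ N⁻¹.
So P = 0.001701 / 7.074×10⁻⁹ = 240.5 kN.
σ_{invar} = P/A₁ = 240500/2300 = 104.6 MPa, compressive.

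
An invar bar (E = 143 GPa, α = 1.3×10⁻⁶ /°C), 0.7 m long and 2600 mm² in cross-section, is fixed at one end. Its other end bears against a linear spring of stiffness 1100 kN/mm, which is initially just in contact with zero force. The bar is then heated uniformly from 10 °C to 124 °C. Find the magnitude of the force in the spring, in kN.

The unrestrained thermal change is αΔT L = 1.3×10⁻⁶ × 114 × 700 = 0.1037 mm.
Let P be the compressive force at the spring. The bar shortens elastically by PL/(AE) and the spring compresses by P/k; together these equal δ_free.
P [ L/(AE) + 1/k ] = δ_free → P [ 700/(2600×143×10³) + 1/(1100×10³) ] = 0.1037.
P = 0.1037 / 2.792×10⁻⁶ = 37160 N.

P ≈ 37.2 kN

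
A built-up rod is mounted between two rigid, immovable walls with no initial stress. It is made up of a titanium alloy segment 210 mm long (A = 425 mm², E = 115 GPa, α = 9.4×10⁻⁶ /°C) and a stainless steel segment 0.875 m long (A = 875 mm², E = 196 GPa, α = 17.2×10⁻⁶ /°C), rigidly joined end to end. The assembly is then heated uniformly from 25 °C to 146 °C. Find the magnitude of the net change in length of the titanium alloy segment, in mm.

If the supports were absent, the total length change would be Σ αᵢΔT Lᵢ = 9.4×10⁻⁶×121×210 + 17.2×10⁻⁶×121×875 = 2.06 mm.
The rigid supports impose zero overall length change; the single axial force P common to all segments must satisfy P Σ Lᵢ/(AᵢEᵢ) = δ_free.
The series flexibility is Σ Lᵢ/(AᵢEᵢ) = 210/(425×115×10³) + 875/(875×196×10³) = 9.399×10⁻⁶ mm/N.
Hence P = δ_free / Σ(L/AE) = 2.06/9.399×10⁻⁶ = 219.2 kN (compressive).
For the titanium alloy segment, free thermal change = 9.4×10⁻⁶×121×210 = 0.2389 mm and elastic change from P = 219200×210/(425×115×10³) = 0.9417 mm; these oppose, so the net change is 0.703 mm (segment shortens).

|ΔL| ≈ 0.703 mm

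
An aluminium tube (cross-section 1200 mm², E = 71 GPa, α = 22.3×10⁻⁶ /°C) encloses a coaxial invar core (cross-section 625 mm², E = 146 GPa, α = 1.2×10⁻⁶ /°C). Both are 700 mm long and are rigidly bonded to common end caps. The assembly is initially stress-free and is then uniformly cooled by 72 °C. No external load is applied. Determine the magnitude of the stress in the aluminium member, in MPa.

σ ≈ 55.8 MPa (tensile)

The aluminium has the larger α, so on cooling it would change length more than the invar if both were free. The rigid plates force a common final length, so the aluminium is put into tension and the invar into compression, with equal and opposite forces P (no external load).
Compatibility of the two members (thermal + elastic change equal): (α₁ − α₂)ΔT = P·[1/(A₁E₁) + 1/(A₂E₂)].
|α₁ − α₂|·ΔT = 21.1×10⁻⁶ × 72 = 0.001519.
1/(A₁E₁) + 1/(A₂E₂) = 1/(1200×71×10³) + 1/(625×146×10³) = 2.27×10⁻⁸ N⁻¹.
So P = 0.001519 / 2.27×10⁻⁸ = 66.94 kN.
σ_{aluminium} = P/A₁ = 66940/1200 = 55.78 MPa, tensile.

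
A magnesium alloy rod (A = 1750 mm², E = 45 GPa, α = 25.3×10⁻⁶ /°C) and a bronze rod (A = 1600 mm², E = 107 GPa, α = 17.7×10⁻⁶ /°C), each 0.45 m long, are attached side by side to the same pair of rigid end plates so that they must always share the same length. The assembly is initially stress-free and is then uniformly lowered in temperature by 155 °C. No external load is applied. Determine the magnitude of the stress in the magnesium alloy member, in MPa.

Both members must finish at the same length. With the larger α, the magnesium alloy tends to over-contract; the plates restrain it, putting the magnesium alloy in tension and the bronze in compression. With no external load the two internal forces are equal and opposite, magnitude P.
Setting the final lengths equal and cancelling L: (α₁ − α₂)ΔT = P/(A₁E₁) + P/(A₂E₂).
|α₁ − α₂|·ΔT = 7.6×10⁻⁶ × 155 = 0.001178.
1/(A₁E₁) + 1/(A₂E₂) = 1/(1750×45×10³) + 1/(1600×107×10³) = 1.854×10⁻⁸ N⁻¹.
P = 0.001178 / 1.854×10⁻⁸ = 63540 N = 63.54 kN.
σ_{magnesium alloy} = P/A₁ = 63540/1750 = 36.31 MPa, tensile.

σ ≈ 36.3 MPa (tensile)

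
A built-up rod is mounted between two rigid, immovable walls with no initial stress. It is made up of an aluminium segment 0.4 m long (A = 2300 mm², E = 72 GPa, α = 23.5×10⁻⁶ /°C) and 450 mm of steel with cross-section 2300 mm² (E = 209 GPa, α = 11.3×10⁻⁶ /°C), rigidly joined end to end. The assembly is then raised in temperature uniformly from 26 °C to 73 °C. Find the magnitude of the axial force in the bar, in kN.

Free thermal expansion of the whole bar: Σ αᵢΔT Lᵢ = 23.5×10⁻⁶×47×400 + 11.3×10⁻⁶×47×450 = 0.6808 mm.
The walls prevent any net length change, so an axial force P (same in every segment) develops. Compatibility: P · Σ Lᵢ/(AᵢEᵢ) = δ_free.
Σ Lᵢ/(AᵢEᵢ) = 400/(2300×72×10³) + 450/(2300×209×10³) = 3.352×10⁻⁶ mm/N.
So P = 0.6808 / 3.352×10⁻⁶ = 203.1 kN, compressive.

P ≈ 203 kN (compressive)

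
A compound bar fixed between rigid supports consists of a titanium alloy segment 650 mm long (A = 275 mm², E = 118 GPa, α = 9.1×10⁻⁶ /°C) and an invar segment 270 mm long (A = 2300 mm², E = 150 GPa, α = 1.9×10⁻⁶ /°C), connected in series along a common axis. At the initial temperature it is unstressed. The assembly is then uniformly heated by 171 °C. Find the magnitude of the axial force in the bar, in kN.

P ≈ 52.8 kN (compressive)

Free thermal expansion of the whole bar: Σ αᵢΔT Lᵢ = 9.1×10⁻⁶×171×650 + 1.9×10⁻⁶×171×270 = 1.099 mm.
The walls prevent any net length change, so an axial force P (same in every segment) develops. Compatibility: P · Σ Lᵢ/(AᵢEᵢ) = δ_free.
The series flexibility is Σ Lᵢ/(AᵢEᵢ) = 650/(275×118×10³) + 270/(2300×150×10³) = 2.081×10⁻⁵ mm/N.
P = 1.099 / 2.081×10⁻⁵ = 52810 N = 52.81 kN, compressive.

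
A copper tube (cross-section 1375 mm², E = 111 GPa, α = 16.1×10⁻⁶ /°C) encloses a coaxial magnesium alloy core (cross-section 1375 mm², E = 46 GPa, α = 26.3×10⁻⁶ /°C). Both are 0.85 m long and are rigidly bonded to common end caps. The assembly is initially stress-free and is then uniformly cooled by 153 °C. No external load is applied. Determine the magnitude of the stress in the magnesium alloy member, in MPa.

Equilibrium of a rigid end plate with no external load gives equal and opposite internal forces ±P in the two members. Since α_{magnesium alloy} > α_{copper}, cooling drives the magnesium alloy into tension and the copper into compression.
Setting the final lengths equal and cancelling L: (α₁ − α₂)ΔT = P/(A₁E₁) + P/(A₂E₂).
|α₁ − α₂|·ΔT = 10.2×10⁻⁶ × 153 = 0.001561.
1/(A₁E₁) + 1/(A₂E₂) = 1/(1375×111×10³) + 1/(1375×46×10³) = 2.236×10⁻⁸ N⁻¹.
P = 0.001561 / 2.236×10⁻⁸ = 69790 N = 69.79 kN.
σ_{magnesium alloy} = P/A₂ = 69790/1375 = 50.75 MPa, tensile.

σ ≈ 50.8 MPa (tensile)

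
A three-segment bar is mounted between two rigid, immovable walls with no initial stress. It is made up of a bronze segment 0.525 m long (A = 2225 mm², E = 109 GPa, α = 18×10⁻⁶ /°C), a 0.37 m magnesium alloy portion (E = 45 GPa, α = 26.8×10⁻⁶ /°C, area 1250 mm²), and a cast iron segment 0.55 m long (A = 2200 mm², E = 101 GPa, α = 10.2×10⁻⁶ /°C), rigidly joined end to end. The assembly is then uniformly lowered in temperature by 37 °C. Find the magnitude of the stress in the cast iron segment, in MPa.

If the supports were absent, the total length change would be Σ αᵢΔT Lᵢ = 18×10⁻⁶×37×525 + 26.8×10⁻⁶×37×370 + 10.2×10⁻⁶×37×550 = 0.9241 mm.
The rigid supports impose zero overall length change; the single axial force P common to all segments must satisfy P Σ Lᵢ/(AᵢEᵢ) = δ_free.
The series flexibility is Σ Lᵢ/(AᵢEᵢ) = 525/(2225×109×10³) + 370/(1250×45×10³) + 550/(2200×101×10³) = 1.122×10⁻⁵ mm/N.
So P = 0.9241 / 1.122×10⁻⁵ = 82.38 kN, tensile.
σ_{cast iron} = P / A = 82380 / 2200 = 37.45 MPa.

σ ≈ 37.4 MPa (tensile)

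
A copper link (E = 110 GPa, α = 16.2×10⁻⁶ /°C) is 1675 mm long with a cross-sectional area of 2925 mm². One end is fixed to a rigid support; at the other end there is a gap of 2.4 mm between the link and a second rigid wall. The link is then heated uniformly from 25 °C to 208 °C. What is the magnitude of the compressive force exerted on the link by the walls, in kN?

Unrestrained expansion: δ_free = αΔT L = 16.2×10⁻⁶ × 183 × 1675 = 4.966 mm.
The gap closes (δ_free > 2.4 mm) and the wall then resists a further 4.966 − 2.4 = 2.566 mm of expansion.
So σ = E(δ_free − g)/L = 110×10³ × 2.566/1675 = 168.5 MPa.
Force on the wall = σA = 168.5 × 2925 mm² = 492.8 kN.

P ≈ 493 kN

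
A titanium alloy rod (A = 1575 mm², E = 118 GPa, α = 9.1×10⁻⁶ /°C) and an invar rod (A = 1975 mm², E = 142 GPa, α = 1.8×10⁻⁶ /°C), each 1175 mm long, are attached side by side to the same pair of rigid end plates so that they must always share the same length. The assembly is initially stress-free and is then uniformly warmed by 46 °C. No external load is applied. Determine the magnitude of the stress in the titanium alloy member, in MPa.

Both members must finish at the same length. With the larger α, the titanium alloy tends to over-expand; the plates restrain it, putting the titanium alloy in compression and the invar in tension. With no external load the two internal forces are equal and opposite, magnitude P.
Setting the final lengths equal and cancelling L: (α₁ − α₂)ΔT = P/(A₁E₁) + P/(A₂E₂).
|α₁ − α₂|·ΔT = 7.3×10⁻⁶ × 46 = 0.0003358.
1/(A₁E₁) + 1/(A₂E₂) = 1/(1575×118×10³) + 1/(1975×142×10³) = 8.946×10⁻⁹ N⁻¹.
So P = 0.0003358 / 8.946×10⁻⁹ = 37.53 kN.
σ_{titanium alloy} = P/A₁ = 37530/1575 = 23.83 MPa, compressive.

σ ≈ 23.8 MPa (compressive)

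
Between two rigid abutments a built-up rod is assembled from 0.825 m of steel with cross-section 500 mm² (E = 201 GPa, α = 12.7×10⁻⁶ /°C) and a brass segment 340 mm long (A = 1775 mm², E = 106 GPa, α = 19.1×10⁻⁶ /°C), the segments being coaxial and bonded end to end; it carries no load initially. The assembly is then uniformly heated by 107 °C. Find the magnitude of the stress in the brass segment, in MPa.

Free thermal expansion of the whole bar: Σ αᵢΔT Lᵢ = 12.7×10⁻⁶×107×825 + 19.1×10⁻⁶×107×340 = 1.816 mm.
Since the ends are fixed, an axial force P builds up, equal in every segment, with P · Σ Lᵢ/(AᵢEᵢ) = δ_free.
Σ Lᵢ/(AᵢEᵢ) = 825/(500×201×10³) + 340/(1775×106×10³) = 1.002×10⁻⁵ mm/N.
Hence P = δ_free / Σ(L/AE) = 1.816/1.002×10⁻⁵ = 181.3 kN (compressive).
σ_{brass} = P / A = 181300 / 1775 = 102.1 MPa.

σ ≈ 102 MPa (compressive)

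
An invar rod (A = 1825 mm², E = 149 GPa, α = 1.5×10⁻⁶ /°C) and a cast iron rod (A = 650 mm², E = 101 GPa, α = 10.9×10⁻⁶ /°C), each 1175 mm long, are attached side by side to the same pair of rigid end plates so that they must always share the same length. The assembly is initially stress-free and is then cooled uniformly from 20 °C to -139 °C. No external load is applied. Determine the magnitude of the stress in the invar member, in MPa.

Both members must finish at the same length. With the larger α, the cast iron tends to over-contract; the plates restrain it, putting the cast iron in tension and the invar in compression. With no external load the two internal forces are equal and opposite, magnitude P.
Equating the net (thermal + elastic) strains gives |α₁ − α₂|·ΔT = P·[1/(A₁E₁) + 1/(A₂E₂)].
|α₁ − α₂|·ΔT = 9.4×10⁻⁶ × 159 = 0.001495.
1/(A₁E₁) + 1/(A₂E₂) = 1/(1825×149×10³) + 1/(650×101×10³) = 1.891×10⁻⁸ N⁻¹.
So P = 0.001495 / 1.891×10⁻⁸ = 79.04 kN.
σ_{invar} = P/A₁ = 79040/1825 = 43.31 MPa, compressive.

σ ≈ 43.3 MPa (compressive)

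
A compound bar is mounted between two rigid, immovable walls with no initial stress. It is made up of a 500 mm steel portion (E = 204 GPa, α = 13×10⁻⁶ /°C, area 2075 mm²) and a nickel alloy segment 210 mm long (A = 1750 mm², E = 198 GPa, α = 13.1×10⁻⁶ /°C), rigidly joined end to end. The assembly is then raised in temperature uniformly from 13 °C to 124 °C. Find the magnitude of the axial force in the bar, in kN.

P ≈ 575 kN (compressive)

Free thermal expansion of the whole bar: Σ αᵢΔT Lᵢ = 13×10⁻⁶×111×500 + 13.1×10⁻⁶×111×210 = 1.027 mm.
The rigid supports impose zero overall length change; the single axial force P common to all segments must satisfy P Σ Lᵢ/(AᵢEᵢ) = δ_free.
The series flexibility is Σ Lᵢ/(AᵢEᵢ) = 500/(2075×204×10³) + 210/(1750×198×10³) = 1.787×10⁻⁶ mm/N.
P = 1.027 / 1.787×10⁻⁶ = 574500 N = 574.5 kN, compressive.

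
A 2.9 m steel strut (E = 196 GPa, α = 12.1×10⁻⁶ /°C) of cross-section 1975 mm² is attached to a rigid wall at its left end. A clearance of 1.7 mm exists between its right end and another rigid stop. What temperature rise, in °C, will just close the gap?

ΔT ≈ 48.4 °C

Contact occurs when the free expansion equals the gap: αΔT L = 1.7 mm.
So ΔT = g/(αL) = 1.7/(12.1×10⁻⁶ × 2900) = 48.45 °C.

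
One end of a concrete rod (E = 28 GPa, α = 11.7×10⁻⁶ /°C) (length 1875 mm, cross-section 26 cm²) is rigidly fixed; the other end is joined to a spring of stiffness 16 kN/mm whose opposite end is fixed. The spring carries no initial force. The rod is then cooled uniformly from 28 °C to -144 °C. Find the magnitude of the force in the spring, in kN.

If the spring were absent the rod would shorten by αΔT L = 11.7×10⁻⁶ × 172 × 1875 = 3.773 mm.
Let P be the tensile force in the spring. The rod extends elastically by PL/(AE) and the spring stretches by P/k; together these equal δ_free.
So P = δ_free / [L/(AE) + 1/k] = 3.773 / [ 1875/(2600×28×10³) + 1/(16×10³) ].
P = 3.773 / 8.826×10⁻⁵ = 42750 N.

P ≈ 42.8 kN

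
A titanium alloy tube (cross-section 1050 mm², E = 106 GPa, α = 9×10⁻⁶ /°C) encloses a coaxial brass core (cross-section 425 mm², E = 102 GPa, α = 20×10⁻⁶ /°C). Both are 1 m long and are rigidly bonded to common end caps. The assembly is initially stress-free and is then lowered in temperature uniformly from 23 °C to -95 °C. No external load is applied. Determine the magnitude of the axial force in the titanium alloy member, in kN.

Equilibrium of a rigid end plate with no external load gives equal and opposite internal forces ±P in the two members. Since α_{brass} > α_{titanium alloy}, cooling drives the brass into tension and the titanium alloy into compression.
Equating the net (thermal + elastic) strains gives |α₁ − α₂|·ΔT = P·[1/(A₁E₁) + 1/(A₂E₂)].
|α₁ − α₂|·ΔT = 11×10⁻⁶ × 118 = 0.001298.
1/(A₁E₁) + 1/(A₂E₂) = 1/(1050×106×10³) + 1/(425×102×10³) = 3.205×10⁻⁸ N⁻¹.
P = 0.001298 / 3.205×10⁻⁸ = 40500 N = 40.5 kN.

P ≈ 40.5 kN (compressive in the titanium alloy)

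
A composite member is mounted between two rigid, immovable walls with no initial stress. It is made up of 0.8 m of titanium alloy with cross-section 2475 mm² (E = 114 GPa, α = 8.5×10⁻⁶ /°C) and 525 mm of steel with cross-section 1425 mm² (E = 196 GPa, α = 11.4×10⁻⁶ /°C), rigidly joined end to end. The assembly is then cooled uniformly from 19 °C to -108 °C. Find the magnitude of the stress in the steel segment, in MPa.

With the walls removed the bar would change length by δ_free = Σ αᵢΔT Lᵢ = 8.5×10⁻⁶×127×800 + 11.4×10⁻⁶×127×525 = 1.624 mm.
The walls prevent any net length change, so an axial force P (same in every segment) develops. Compatibility: P · Σ Lᵢ/(AᵢEᵢ) = δ_free.
Σ Lᵢ/(AᵢEᵢ) = 800/(2475×114×10³) + 525/(1425×196×10³) = 4.715×10⁻⁶ mm/N.
Hence P = δ_free / Σ(L/AE) = 1.624/4.715×10⁻⁶ = 344.4 kN (tensile).
σ_{steel} = P / A = 344400 / 1425 = 241.7 MPa.

σ ≈ 242 MPa (tensile)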